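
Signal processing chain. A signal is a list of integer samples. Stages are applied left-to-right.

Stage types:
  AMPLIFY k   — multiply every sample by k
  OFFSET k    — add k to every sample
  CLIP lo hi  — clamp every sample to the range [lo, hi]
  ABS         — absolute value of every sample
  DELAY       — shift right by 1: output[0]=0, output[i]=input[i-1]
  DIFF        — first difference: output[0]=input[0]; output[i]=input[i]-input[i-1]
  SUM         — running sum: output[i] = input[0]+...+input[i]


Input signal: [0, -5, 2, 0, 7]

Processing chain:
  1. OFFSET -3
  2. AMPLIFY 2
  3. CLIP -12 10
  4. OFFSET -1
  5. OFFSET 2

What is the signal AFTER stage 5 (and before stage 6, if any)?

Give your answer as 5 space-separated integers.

Answer: -5 -11 -1 -5 9

Derivation:
Input: [0, -5, 2, 0, 7]
Stage 1 (OFFSET -3): 0+-3=-3, -5+-3=-8, 2+-3=-1, 0+-3=-3, 7+-3=4 -> [-3, -8, -1, -3, 4]
Stage 2 (AMPLIFY 2): -3*2=-6, -8*2=-16, -1*2=-2, -3*2=-6, 4*2=8 -> [-6, -16, -2, -6, 8]
Stage 3 (CLIP -12 10): clip(-6,-12,10)=-6, clip(-16,-12,10)=-12, clip(-2,-12,10)=-2, clip(-6,-12,10)=-6, clip(8,-12,10)=8 -> [-6, -12, -2, -6, 8]
Stage 4 (OFFSET -1): -6+-1=-7, -12+-1=-13, -2+-1=-3, -6+-1=-7, 8+-1=7 -> [-7, -13, -3, -7, 7]
Stage 5 (OFFSET 2): -7+2=-5, -13+2=-11, -3+2=-1, -7+2=-5, 7+2=9 -> [-5, -11, -1, -5, 9]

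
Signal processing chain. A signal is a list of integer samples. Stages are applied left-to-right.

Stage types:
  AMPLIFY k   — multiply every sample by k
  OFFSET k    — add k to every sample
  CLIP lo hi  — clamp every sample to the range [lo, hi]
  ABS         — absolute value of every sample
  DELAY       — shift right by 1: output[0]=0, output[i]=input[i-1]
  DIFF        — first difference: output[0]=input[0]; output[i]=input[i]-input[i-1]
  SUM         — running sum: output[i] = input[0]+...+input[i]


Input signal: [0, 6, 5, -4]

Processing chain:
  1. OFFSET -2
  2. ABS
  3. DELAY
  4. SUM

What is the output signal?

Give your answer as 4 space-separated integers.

Input: [0, 6, 5, -4]
Stage 1 (OFFSET -2): 0+-2=-2, 6+-2=4, 5+-2=3, -4+-2=-6 -> [-2, 4, 3, -6]
Stage 2 (ABS): |-2|=2, |4|=4, |3|=3, |-6|=6 -> [2, 4, 3, 6]
Stage 3 (DELAY): [0, 2, 4, 3] = [0, 2, 4, 3] -> [0, 2, 4, 3]
Stage 4 (SUM): sum[0..0]=0, sum[0..1]=2, sum[0..2]=6, sum[0..3]=9 -> [0, 2, 6, 9]

Answer: 0 2 6 9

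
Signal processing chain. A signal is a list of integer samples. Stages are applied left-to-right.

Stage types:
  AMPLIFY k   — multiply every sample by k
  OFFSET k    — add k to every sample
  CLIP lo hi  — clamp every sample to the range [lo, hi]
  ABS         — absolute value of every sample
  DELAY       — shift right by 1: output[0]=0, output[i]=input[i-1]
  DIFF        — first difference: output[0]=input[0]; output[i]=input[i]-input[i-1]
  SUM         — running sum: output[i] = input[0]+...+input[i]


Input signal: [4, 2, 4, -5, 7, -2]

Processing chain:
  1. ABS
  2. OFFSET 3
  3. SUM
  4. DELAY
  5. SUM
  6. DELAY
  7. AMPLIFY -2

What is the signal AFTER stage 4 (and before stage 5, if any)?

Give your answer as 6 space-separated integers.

Input: [4, 2, 4, -5, 7, -2]
Stage 1 (ABS): |4|=4, |2|=2, |4|=4, |-5|=5, |7|=7, |-2|=2 -> [4, 2, 4, 5, 7, 2]
Stage 2 (OFFSET 3): 4+3=7, 2+3=5, 4+3=7, 5+3=8, 7+3=10, 2+3=5 -> [7, 5, 7, 8, 10, 5]
Stage 3 (SUM): sum[0..0]=7, sum[0..1]=12, sum[0..2]=19, sum[0..3]=27, sum[0..4]=37, sum[0..5]=42 -> [7, 12, 19, 27, 37, 42]
Stage 4 (DELAY): [0, 7, 12, 19, 27, 37] = [0, 7, 12, 19, 27, 37] -> [0, 7, 12, 19, 27, 37]

Answer: 0 7 12 19 27 37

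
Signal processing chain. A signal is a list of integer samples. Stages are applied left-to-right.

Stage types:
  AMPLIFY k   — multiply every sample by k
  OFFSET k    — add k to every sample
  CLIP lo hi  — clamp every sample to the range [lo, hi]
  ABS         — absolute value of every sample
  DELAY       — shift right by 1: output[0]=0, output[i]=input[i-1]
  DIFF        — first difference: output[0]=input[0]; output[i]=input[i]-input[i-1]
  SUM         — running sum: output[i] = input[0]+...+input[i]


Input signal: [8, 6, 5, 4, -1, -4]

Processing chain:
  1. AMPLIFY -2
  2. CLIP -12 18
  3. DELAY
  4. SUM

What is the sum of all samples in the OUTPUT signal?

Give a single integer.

Input: [8, 6, 5, 4, -1, -4]
Stage 1 (AMPLIFY -2): 8*-2=-16, 6*-2=-12, 5*-2=-10, 4*-2=-8, -1*-2=2, -4*-2=8 -> [-16, -12, -10, -8, 2, 8]
Stage 2 (CLIP -12 18): clip(-16,-12,18)=-12, clip(-12,-12,18)=-12, clip(-10,-12,18)=-10, clip(-8,-12,18)=-8, clip(2,-12,18)=2, clip(8,-12,18)=8 -> [-12, -12, -10, -8, 2, 8]
Stage 3 (DELAY): [0, -12, -12, -10, -8, 2] = [0, -12, -12, -10, -8, 2] -> [0, -12, -12, -10, -8, 2]
Stage 4 (SUM): sum[0..0]=0, sum[0..1]=-12, sum[0..2]=-24, sum[0..3]=-34, sum[0..4]=-42, sum[0..5]=-40 -> [0, -12, -24, -34, -42, -40]
Output sum: -152

Answer: -152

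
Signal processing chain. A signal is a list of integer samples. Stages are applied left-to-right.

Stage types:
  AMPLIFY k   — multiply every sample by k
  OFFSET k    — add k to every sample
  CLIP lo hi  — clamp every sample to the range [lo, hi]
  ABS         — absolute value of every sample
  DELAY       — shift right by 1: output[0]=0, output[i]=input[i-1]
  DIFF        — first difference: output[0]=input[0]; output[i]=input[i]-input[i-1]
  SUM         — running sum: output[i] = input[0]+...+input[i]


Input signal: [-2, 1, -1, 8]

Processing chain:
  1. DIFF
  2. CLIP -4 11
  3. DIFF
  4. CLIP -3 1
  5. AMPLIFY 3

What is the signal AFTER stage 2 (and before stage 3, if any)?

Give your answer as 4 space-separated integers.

Input: [-2, 1, -1, 8]
Stage 1 (DIFF): s[0]=-2, 1--2=3, -1-1=-2, 8--1=9 -> [-2, 3, -2, 9]
Stage 2 (CLIP -4 11): clip(-2,-4,11)=-2, clip(3,-4,11)=3, clip(-2,-4,11)=-2, clip(9,-4,11)=9 -> [-2, 3, -2, 9]

Answer: -2 3 -2 9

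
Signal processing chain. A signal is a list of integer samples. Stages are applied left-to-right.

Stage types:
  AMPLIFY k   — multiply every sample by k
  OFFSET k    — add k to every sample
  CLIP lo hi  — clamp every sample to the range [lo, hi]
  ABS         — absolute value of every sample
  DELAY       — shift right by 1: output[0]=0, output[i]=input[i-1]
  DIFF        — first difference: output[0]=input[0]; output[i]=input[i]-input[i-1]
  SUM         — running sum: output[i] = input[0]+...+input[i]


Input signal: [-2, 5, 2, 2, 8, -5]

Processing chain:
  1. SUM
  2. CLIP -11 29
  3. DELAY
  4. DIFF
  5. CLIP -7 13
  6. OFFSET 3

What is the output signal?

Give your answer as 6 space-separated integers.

Input: [-2, 5, 2, 2, 8, -5]
Stage 1 (SUM): sum[0..0]=-2, sum[0..1]=3, sum[0..2]=5, sum[0..3]=7, sum[0..4]=15, sum[0..5]=10 -> [-2, 3, 5, 7, 15, 10]
Stage 2 (CLIP -11 29): clip(-2,-11,29)=-2, clip(3,-11,29)=3, clip(5,-11,29)=5, clip(7,-11,29)=7, clip(15,-11,29)=15, clip(10,-11,29)=10 -> [-2, 3, 5, 7, 15, 10]
Stage 3 (DELAY): [0, -2, 3, 5, 7, 15] = [0, -2, 3, 5, 7, 15] -> [0, -2, 3, 5, 7, 15]
Stage 4 (DIFF): s[0]=0, -2-0=-2, 3--2=5, 5-3=2, 7-5=2, 15-7=8 -> [0, -2, 5, 2, 2, 8]
Stage 5 (CLIP -7 13): clip(0,-7,13)=0, clip(-2,-7,13)=-2, clip(5,-7,13)=5, clip(2,-7,13)=2, clip(2,-7,13)=2, clip(8,-7,13)=8 -> [0, -2, 5, 2, 2, 8]
Stage 6 (OFFSET 3): 0+3=3, -2+3=1, 5+3=8, 2+3=5, 2+3=5, 8+3=11 -> [3, 1, 8, 5, 5, 11]

Answer: 3 1 8 5 5 11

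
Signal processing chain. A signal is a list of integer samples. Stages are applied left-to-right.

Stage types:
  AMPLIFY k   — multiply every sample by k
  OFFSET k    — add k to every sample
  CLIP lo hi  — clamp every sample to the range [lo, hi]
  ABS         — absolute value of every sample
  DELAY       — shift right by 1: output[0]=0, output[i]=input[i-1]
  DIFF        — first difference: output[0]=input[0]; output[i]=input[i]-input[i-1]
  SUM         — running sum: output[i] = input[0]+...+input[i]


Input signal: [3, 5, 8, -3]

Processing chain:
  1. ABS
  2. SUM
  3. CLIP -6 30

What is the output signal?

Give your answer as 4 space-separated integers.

Answer: 3 8 16 19

Derivation:
Input: [3, 5, 8, -3]
Stage 1 (ABS): |3|=3, |5|=5, |8|=8, |-3|=3 -> [3, 5, 8, 3]
Stage 2 (SUM): sum[0..0]=3, sum[0..1]=8, sum[0..2]=16, sum[0..3]=19 -> [3, 8, 16, 19]
Stage 3 (CLIP -6 30): clip(3,-6,30)=3, clip(8,-6,30)=8, clip(16,-6,30)=16, clip(19,-6,30)=19 -> [3, 8, 16, 19]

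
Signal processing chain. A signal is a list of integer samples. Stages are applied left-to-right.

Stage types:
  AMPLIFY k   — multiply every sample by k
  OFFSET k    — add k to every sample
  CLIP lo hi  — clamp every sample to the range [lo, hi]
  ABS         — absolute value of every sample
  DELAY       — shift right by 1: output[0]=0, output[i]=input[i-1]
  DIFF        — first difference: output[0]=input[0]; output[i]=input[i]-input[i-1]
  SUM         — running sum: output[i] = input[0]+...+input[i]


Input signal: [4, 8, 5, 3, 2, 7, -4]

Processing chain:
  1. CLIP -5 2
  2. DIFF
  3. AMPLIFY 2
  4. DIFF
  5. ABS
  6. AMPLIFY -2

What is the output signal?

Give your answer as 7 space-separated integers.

Input: [4, 8, 5, 3, 2, 7, -4]
Stage 1 (CLIP -5 2): clip(4,-5,2)=2, clip(8,-5,2)=2, clip(5,-5,2)=2, clip(3,-5,2)=2, clip(2,-5,2)=2, clip(7,-5,2)=2, clip(-4,-5,2)=-4 -> [2, 2, 2, 2, 2, 2, -4]
Stage 2 (DIFF): s[0]=2, 2-2=0, 2-2=0, 2-2=0, 2-2=0, 2-2=0, -4-2=-6 -> [2, 0, 0, 0, 0, 0, -6]
Stage 3 (AMPLIFY 2): 2*2=4, 0*2=0, 0*2=0, 0*2=0, 0*2=0, 0*2=0, -6*2=-12 -> [4, 0, 0, 0, 0, 0, -12]
Stage 4 (DIFF): s[0]=4, 0-4=-4, 0-0=0, 0-0=0, 0-0=0, 0-0=0, -12-0=-12 -> [4, -4, 0, 0, 0, 0, -12]
Stage 5 (ABS): |4|=4, |-4|=4, |0|=0, |0|=0, |0|=0, |0|=0, |-12|=12 -> [4, 4, 0, 0, 0, 0, 12]
Stage 6 (AMPLIFY -2): 4*-2=-8, 4*-2=-8, 0*-2=0, 0*-2=0, 0*-2=0, 0*-2=0, 12*-2=-24 -> [-8, -8, 0, 0, 0, 0, -24]

Answer: -8 -8 0 0 0 0 -24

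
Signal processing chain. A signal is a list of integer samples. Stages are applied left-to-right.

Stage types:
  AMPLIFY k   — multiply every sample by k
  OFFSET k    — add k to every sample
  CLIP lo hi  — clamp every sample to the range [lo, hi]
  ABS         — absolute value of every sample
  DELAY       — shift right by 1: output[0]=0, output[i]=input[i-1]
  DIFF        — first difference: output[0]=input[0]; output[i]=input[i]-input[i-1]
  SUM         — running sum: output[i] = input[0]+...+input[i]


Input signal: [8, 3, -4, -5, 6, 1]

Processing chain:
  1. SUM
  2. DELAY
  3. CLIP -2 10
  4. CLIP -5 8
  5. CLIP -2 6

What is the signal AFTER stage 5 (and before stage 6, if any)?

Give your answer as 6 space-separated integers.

Input: [8, 3, -4, -5, 6, 1]
Stage 1 (SUM): sum[0..0]=8, sum[0..1]=11, sum[0..2]=7, sum[0..3]=2, sum[0..4]=8, sum[0..5]=9 -> [8, 11, 7, 2, 8, 9]
Stage 2 (DELAY): [0, 8, 11, 7, 2, 8] = [0, 8, 11, 7, 2, 8] -> [0, 8, 11, 7, 2, 8]
Stage 3 (CLIP -2 10): clip(0,-2,10)=0, clip(8,-2,10)=8, clip(11,-2,10)=10, clip(7,-2,10)=7, clip(2,-2,10)=2, clip(8,-2,10)=8 -> [0, 8, 10, 7, 2, 8]
Stage 4 (CLIP -5 8): clip(0,-5,8)=0, clip(8,-5,8)=8, clip(10,-5,8)=8, clip(7,-5,8)=7, clip(2,-5,8)=2, clip(8,-5,8)=8 -> [0, 8, 8, 7, 2, 8]
Stage 5 (CLIP -2 6): clip(0,-2,6)=0, clip(8,-2,6)=6, clip(8,-2,6)=6, clip(7,-2,6)=6, clip(2,-2,6)=2, clip(8,-2,6)=6 -> [0, 6, 6, 6, 2, 6]

Answer: 0 6 6 6 2 6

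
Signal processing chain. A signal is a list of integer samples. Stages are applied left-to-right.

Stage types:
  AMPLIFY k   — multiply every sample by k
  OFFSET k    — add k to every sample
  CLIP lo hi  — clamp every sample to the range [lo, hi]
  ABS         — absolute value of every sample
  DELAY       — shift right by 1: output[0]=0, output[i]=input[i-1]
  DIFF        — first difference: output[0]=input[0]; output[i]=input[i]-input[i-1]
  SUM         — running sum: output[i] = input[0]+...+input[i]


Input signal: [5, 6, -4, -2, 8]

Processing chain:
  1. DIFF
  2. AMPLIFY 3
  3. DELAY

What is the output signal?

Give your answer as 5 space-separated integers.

Input: [5, 6, -4, -2, 8]
Stage 1 (DIFF): s[0]=5, 6-5=1, -4-6=-10, -2--4=2, 8--2=10 -> [5, 1, -10, 2, 10]
Stage 2 (AMPLIFY 3): 5*3=15, 1*3=3, -10*3=-30, 2*3=6, 10*3=30 -> [15, 3, -30, 6, 30]
Stage 3 (DELAY): [0, 15, 3, -30, 6] = [0, 15, 3, -30, 6] -> [0, 15, 3, -30, 6]

Answer: 0 15 3 -30 6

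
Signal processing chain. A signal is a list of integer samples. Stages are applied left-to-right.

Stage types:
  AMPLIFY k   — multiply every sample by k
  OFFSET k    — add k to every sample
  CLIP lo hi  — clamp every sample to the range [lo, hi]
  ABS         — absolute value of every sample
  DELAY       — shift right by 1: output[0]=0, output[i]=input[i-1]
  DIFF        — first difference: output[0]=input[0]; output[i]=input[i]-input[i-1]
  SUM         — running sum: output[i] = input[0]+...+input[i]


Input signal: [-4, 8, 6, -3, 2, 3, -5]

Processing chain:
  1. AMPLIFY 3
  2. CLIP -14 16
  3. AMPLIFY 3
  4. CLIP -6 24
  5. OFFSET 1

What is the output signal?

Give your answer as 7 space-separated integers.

Input: [-4, 8, 6, -3, 2, 3, -5]
Stage 1 (AMPLIFY 3): -4*3=-12, 8*3=24, 6*3=18, -3*3=-9, 2*3=6, 3*3=9, -5*3=-15 -> [-12, 24, 18, -9, 6, 9, -15]
Stage 2 (CLIP -14 16): clip(-12,-14,16)=-12, clip(24,-14,16)=16, clip(18,-14,16)=16, clip(-9,-14,16)=-9, clip(6,-14,16)=6, clip(9,-14,16)=9, clip(-15,-14,16)=-14 -> [-12, 16, 16, -9, 6, 9, -14]
Stage 3 (AMPLIFY 3): -12*3=-36, 16*3=48, 16*3=48, -9*3=-27, 6*3=18, 9*3=27, -14*3=-42 -> [-36, 48, 48, -27, 18, 27, -42]
Stage 4 (CLIP -6 24): clip(-36,-6,24)=-6, clip(48,-6,24)=24, clip(48,-6,24)=24, clip(-27,-6,24)=-6, clip(18,-6,24)=18, clip(27,-6,24)=24, clip(-42,-6,24)=-6 -> [-6, 24, 24, -6, 18, 24, -6]
Stage 5 (OFFSET 1): -6+1=-5, 24+1=25, 24+1=25, -6+1=-5, 18+1=19, 24+1=25, -6+1=-5 -> [-5, 25, 25, -5, 19, 25, -5]

Answer: -5 25 25 -5 19 25 -5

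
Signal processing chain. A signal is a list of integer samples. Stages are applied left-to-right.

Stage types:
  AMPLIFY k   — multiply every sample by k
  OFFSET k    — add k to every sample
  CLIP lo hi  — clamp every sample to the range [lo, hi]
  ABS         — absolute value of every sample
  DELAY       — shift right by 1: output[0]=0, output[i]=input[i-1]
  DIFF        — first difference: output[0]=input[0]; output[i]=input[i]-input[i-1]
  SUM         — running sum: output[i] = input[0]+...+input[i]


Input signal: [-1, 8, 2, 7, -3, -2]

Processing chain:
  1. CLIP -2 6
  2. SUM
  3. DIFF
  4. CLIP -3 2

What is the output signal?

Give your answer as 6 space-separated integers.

Input: [-1, 8, 2, 7, -3, -2]
Stage 1 (CLIP -2 6): clip(-1,-2,6)=-1, clip(8,-2,6)=6, clip(2,-2,6)=2, clip(7,-2,6)=6, clip(-3,-2,6)=-2, clip(-2,-2,6)=-2 -> [-1, 6, 2, 6, -2, -2]
Stage 2 (SUM): sum[0..0]=-1, sum[0..1]=5, sum[0..2]=7, sum[0..3]=13, sum[0..4]=11, sum[0..5]=9 -> [-1, 5, 7, 13, 11, 9]
Stage 3 (DIFF): s[0]=-1, 5--1=6, 7-5=2, 13-7=6, 11-13=-2, 9-11=-2 -> [-1, 6, 2, 6, -2, -2]
Stage 4 (CLIP -3 2): clip(-1,-3,2)=-1, clip(6,-3,2)=2, clip(2,-3,2)=2, clip(6,-3,2)=2, clip(-2,-3,2)=-2, clip(-2,-3,2)=-2 -> [-1, 2, 2, 2, -2, -2]

Answer: -1 2 2 2 -2 -2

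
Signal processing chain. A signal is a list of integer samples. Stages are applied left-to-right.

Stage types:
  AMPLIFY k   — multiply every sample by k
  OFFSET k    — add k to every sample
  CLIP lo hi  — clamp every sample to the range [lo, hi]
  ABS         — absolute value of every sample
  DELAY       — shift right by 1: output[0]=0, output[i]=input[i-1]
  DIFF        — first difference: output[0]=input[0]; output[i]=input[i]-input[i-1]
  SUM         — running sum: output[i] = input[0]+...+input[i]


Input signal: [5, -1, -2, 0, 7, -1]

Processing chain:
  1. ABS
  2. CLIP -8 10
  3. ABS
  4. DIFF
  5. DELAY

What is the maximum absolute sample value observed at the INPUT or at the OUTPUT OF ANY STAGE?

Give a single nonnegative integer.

Answer: 7

Derivation:
Input: [5, -1, -2, 0, 7, -1] (max |s|=7)
Stage 1 (ABS): |5|=5, |-1|=1, |-2|=2, |0|=0, |7|=7, |-1|=1 -> [5, 1, 2, 0, 7, 1] (max |s|=7)
Stage 2 (CLIP -8 10): clip(5,-8,10)=5, clip(1,-8,10)=1, clip(2,-8,10)=2, clip(0,-8,10)=0, clip(7,-8,10)=7, clip(1,-8,10)=1 -> [5, 1, 2, 0, 7, 1] (max |s|=7)
Stage 3 (ABS): |5|=5, |1|=1, |2|=2, |0|=0, |7|=7, |1|=1 -> [5, 1, 2, 0, 7, 1] (max |s|=7)
Stage 4 (DIFF): s[0]=5, 1-5=-4, 2-1=1, 0-2=-2, 7-0=7, 1-7=-6 -> [5, -4, 1, -2, 7, -6] (max |s|=7)
Stage 5 (DELAY): [0, 5, -4, 1, -2, 7] = [0, 5, -4, 1, -2, 7] -> [0, 5, -4, 1, -2, 7] (max |s|=7)
Overall max amplitude: 7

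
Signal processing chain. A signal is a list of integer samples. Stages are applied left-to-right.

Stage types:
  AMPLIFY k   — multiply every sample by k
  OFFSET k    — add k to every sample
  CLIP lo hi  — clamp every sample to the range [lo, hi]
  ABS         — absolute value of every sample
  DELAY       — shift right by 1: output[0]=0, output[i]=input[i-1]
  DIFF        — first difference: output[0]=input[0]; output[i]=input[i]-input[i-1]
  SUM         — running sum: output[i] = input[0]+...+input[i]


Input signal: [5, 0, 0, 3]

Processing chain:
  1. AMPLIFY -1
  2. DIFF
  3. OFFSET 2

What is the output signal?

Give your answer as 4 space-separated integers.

Input: [5, 0, 0, 3]
Stage 1 (AMPLIFY -1): 5*-1=-5, 0*-1=0, 0*-1=0, 3*-1=-3 -> [-5, 0, 0, -3]
Stage 2 (DIFF): s[0]=-5, 0--5=5, 0-0=0, -3-0=-3 -> [-5, 5, 0, -3]
Stage 3 (OFFSET 2): -5+2=-3, 5+2=7, 0+2=2, -3+2=-1 -> [-3, 7, 2, -1]

Answer: -3 7 2 -1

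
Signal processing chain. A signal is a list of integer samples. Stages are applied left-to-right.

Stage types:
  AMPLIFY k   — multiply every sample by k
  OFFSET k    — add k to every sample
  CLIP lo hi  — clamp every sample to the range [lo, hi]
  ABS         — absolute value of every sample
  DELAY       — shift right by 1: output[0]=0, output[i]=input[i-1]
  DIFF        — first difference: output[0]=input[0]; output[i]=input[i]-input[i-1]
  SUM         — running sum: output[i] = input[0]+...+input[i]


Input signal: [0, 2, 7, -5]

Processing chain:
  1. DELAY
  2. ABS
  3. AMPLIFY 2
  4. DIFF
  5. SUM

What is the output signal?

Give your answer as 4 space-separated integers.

Input: [0, 2, 7, -5]
Stage 1 (DELAY): [0, 0, 2, 7] = [0, 0, 2, 7] -> [0, 0, 2, 7]
Stage 2 (ABS): |0|=0, |0|=0, |2|=2, |7|=7 -> [0, 0, 2, 7]
Stage 3 (AMPLIFY 2): 0*2=0, 0*2=0, 2*2=4, 7*2=14 -> [0, 0, 4, 14]
Stage 4 (DIFF): s[0]=0, 0-0=0, 4-0=4, 14-4=10 -> [0, 0, 4, 10]
Stage 5 (SUM): sum[0..0]=0, sum[0..1]=0, sum[0..2]=4, sum[0..3]=14 -> [0, 0, 4, 14]

Answer: 0 0 4 14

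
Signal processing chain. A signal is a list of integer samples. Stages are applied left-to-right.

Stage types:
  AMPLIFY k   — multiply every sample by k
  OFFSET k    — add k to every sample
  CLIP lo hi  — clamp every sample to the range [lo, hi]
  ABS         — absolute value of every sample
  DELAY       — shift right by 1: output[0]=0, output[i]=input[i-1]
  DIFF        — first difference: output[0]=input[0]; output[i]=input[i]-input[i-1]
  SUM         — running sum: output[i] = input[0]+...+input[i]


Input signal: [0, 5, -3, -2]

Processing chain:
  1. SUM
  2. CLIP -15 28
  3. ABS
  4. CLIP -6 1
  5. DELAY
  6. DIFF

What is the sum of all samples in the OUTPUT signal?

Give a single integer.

Input: [0, 5, -3, -2]
Stage 1 (SUM): sum[0..0]=0, sum[0..1]=5, sum[0..2]=2, sum[0..3]=0 -> [0, 5, 2, 0]
Stage 2 (CLIP -15 28): clip(0,-15,28)=0, clip(5,-15,28)=5, clip(2,-15,28)=2, clip(0,-15,28)=0 -> [0, 5, 2, 0]
Stage 3 (ABS): |0|=0, |5|=5, |2|=2, |0|=0 -> [0, 5, 2, 0]
Stage 4 (CLIP -6 1): clip(0,-6,1)=0, clip(5,-6,1)=1, clip(2,-6,1)=1, clip(0,-6,1)=0 -> [0, 1, 1, 0]
Stage 5 (DELAY): [0, 0, 1, 1] = [0, 0, 1, 1] -> [0, 0, 1, 1]
Stage 6 (DIFF): s[0]=0, 0-0=0, 1-0=1, 1-1=0 -> [0, 0, 1, 0]
Output sum: 1

Answer: 1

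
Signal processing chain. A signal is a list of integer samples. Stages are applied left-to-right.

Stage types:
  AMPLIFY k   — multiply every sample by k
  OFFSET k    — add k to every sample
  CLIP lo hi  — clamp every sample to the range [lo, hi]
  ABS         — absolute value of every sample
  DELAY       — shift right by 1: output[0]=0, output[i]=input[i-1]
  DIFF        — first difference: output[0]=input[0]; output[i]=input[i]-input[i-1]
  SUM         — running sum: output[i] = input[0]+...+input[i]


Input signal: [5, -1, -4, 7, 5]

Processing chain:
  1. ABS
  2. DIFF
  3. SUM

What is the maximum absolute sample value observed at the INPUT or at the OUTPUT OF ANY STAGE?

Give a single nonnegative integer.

Answer: 7

Derivation:
Input: [5, -1, -4, 7, 5] (max |s|=7)
Stage 1 (ABS): |5|=5, |-1|=1, |-4|=4, |7|=7, |5|=5 -> [5, 1, 4, 7, 5] (max |s|=7)
Stage 2 (DIFF): s[0]=5, 1-5=-4, 4-1=3, 7-4=3, 5-7=-2 -> [5, -4, 3, 3, -2] (max |s|=5)
Stage 3 (SUM): sum[0..0]=5, sum[0..1]=1, sum[0..2]=4, sum[0..3]=7, sum[0..4]=5 -> [5, 1, 4, 7, 5] (max |s|=7)
Overall max amplitude: 7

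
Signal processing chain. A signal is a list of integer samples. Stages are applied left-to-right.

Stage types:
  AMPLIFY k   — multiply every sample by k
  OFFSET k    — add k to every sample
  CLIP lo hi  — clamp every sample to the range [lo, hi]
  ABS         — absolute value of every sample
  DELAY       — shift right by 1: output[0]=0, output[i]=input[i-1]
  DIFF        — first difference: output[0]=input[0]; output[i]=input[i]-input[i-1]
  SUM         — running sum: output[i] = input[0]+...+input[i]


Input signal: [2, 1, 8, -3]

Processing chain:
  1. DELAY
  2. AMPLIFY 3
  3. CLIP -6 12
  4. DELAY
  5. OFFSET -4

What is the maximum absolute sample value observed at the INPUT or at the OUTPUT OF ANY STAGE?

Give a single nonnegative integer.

Input: [2, 1, 8, -3] (max |s|=8)
Stage 1 (DELAY): [0, 2, 1, 8] = [0, 2, 1, 8] -> [0, 2, 1, 8] (max |s|=8)
Stage 2 (AMPLIFY 3): 0*3=0, 2*3=6, 1*3=3, 8*3=24 -> [0, 6, 3, 24] (max |s|=24)
Stage 3 (CLIP -6 12): clip(0,-6,12)=0, clip(6,-6,12)=6, clip(3,-6,12)=3, clip(24,-6,12)=12 -> [0, 6, 3, 12] (max |s|=12)
Stage 4 (DELAY): [0, 0, 6, 3] = [0, 0, 6, 3] -> [0, 0, 6, 3] (max |s|=6)
Stage 5 (OFFSET -4): 0+-4=-4, 0+-4=-4, 6+-4=2, 3+-4=-1 -> [-4, -4, 2, -1] (max |s|=4)
Overall max amplitude: 24

Answer: 24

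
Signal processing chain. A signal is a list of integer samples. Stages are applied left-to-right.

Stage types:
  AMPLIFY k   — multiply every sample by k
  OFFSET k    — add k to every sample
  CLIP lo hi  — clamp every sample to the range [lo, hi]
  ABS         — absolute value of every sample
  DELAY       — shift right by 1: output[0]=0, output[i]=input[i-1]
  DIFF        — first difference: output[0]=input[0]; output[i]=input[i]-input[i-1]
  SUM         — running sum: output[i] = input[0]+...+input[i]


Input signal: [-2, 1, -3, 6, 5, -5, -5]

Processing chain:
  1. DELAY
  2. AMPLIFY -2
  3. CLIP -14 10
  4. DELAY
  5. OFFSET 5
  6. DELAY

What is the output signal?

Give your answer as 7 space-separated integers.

Answer: 0 5 5 9 3 11 -7

Derivation:
Input: [-2, 1, -3, 6, 5, -5, -5]
Stage 1 (DELAY): [0, -2, 1, -3, 6, 5, -5] = [0, -2, 1, -3, 6, 5, -5] -> [0, -2, 1, -3, 6, 5, -5]
Stage 2 (AMPLIFY -2): 0*-2=0, -2*-2=4, 1*-2=-2, -3*-2=6, 6*-2=-12, 5*-2=-10, -5*-2=10 -> [0, 4, -2, 6, -12, -10, 10]
Stage 3 (CLIP -14 10): clip(0,-14,10)=0, clip(4,-14,10)=4, clip(-2,-14,10)=-2, clip(6,-14,10)=6, clip(-12,-14,10)=-12, clip(-10,-14,10)=-10, clip(10,-14,10)=10 -> [0, 4, -2, 6, -12, -10, 10]
Stage 4 (DELAY): [0, 0, 4, -2, 6, -12, -10] = [0, 0, 4, -2, 6, -12, -10] -> [0, 0, 4, -2, 6, -12, -10]
Stage 5 (OFFSET 5): 0+5=5, 0+5=5, 4+5=9, -2+5=3, 6+5=11, -12+5=-7, -10+5=-5 -> [5, 5, 9, 3, 11, -7, -5]
Stage 6 (DELAY): [0, 5, 5, 9, 3, 11, -7] = [0, 5, 5, 9, 3, 11, -7] -> [0, 5, 5, 9, 3, 11, -7]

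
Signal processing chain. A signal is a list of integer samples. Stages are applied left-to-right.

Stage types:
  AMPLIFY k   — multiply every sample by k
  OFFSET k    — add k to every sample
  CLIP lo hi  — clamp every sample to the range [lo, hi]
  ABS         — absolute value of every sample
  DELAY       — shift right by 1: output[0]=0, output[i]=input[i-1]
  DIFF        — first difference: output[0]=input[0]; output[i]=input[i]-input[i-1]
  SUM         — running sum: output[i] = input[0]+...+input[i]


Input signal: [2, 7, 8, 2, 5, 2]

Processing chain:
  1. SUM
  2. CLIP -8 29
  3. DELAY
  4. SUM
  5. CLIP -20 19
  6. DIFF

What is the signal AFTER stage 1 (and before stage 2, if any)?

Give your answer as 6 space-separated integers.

Input: [2, 7, 8, 2, 5, 2]
Stage 1 (SUM): sum[0..0]=2, sum[0..1]=9, sum[0..2]=17, sum[0..3]=19, sum[0..4]=24, sum[0..5]=26 -> [2, 9, 17, 19, 24, 26]

Answer: 2 9 17 19 24 26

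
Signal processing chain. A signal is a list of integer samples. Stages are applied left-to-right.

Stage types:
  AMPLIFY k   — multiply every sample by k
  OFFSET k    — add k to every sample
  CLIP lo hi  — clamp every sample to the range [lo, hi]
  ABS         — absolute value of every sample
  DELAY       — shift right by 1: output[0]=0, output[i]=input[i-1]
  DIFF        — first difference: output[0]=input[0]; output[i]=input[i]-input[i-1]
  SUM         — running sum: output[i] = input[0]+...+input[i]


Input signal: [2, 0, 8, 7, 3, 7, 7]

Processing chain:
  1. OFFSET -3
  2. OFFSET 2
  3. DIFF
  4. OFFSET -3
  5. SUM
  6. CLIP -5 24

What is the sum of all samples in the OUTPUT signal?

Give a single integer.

Answer: -29

Derivation:
Input: [2, 0, 8, 7, 3, 7, 7]
Stage 1 (OFFSET -3): 2+-3=-1, 0+-3=-3, 8+-3=5, 7+-3=4, 3+-3=0, 7+-3=4, 7+-3=4 -> [-1, -3, 5, 4, 0, 4, 4]
Stage 2 (OFFSET 2): -1+2=1, -3+2=-1, 5+2=7, 4+2=6, 0+2=2, 4+2=6, 4+2=6 -> [1, -1, 7, 6, 2, 6, 6]
Stage 3 (DIFF): s[0]=1, -1-1=-2, 7--1=8, 6-7=-1, 2-6=-4, 6-2=4, 6-6=0 -> [1, -2, 8, -1, -4, 4, 0]
Stage 4 (OFFSET -3): 1+-3=-2, -2+-3=-5, 8+-3=5, -1+-3=-4, -4+-3=-7, 4+-3=1, 0+-3=-3 -> [-2, -5, 5, -4, -7, 1, -3]
Stage 5 (SUM): sum[0..0]=-2, sum[0..1]=-7, sum[0..2]=-2, sum[0..3]=-6, sum[0..4]=-13, sum[0..5]=-12, sum[0..6]=-15 -> [-2, -7, -2, -6, -13, -12, -15]
Stage 6 (CLIP -5 24): clip(-2,-5,24)=-2, clip(-7,-5,24)=-5, clip(-2,-5,24)=-2, clip(-6,-5,24)=-5, clip(-13,-5,24)=-5, clip(-12,-5,24)=-5, clip(-15,-5,24)=-5 -> [-2, -5, -2, -5, -5, -5, -5]
Output sum: -29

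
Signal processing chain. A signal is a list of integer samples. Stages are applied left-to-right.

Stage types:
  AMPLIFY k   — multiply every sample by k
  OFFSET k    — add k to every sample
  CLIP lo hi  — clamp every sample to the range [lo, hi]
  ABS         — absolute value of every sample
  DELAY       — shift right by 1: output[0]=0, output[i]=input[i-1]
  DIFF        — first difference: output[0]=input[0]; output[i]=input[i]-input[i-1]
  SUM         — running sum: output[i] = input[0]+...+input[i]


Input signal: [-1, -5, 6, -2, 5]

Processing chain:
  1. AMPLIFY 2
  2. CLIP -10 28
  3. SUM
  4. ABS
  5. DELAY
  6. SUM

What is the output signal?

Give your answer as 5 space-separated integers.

Answer: 0 2 14 14 18

Derivation:
Input: [-1, -5, 6, -2, 5]
Stage 1 (AMPLIFY 2): -1*2=-2, -5*2=-10, 6*2=12, -2*2=-4, 5*2=10 -> [-2, -10, 12, -4, 10]
Stage 2 (CLIP -10 28): clip(-2,-10,28)=-2, clip(-10,-10,28)=-10, clip(12,-10,28)=12, clip(-4,-10,28)=-4, clip(10,-10,28)=10 -> [-2, -10, 12, -4, 10]
Stage 3 (SUM): sum[0..0]=-2, sum[0..1]=-12, sum[0..2]=0, sum[0..3]=-4, sum[0..4]=6 -> [-2, -12, 0, -4, 6]
Stage 4 (ABS): |-2|=2, |-12|=12, |0|=0, |-4|=4, |6|=6 -> [2, 12, 0, 4, 6]
Stage 5 (DELAY): [0, 2, 12, 0, 4] = [0, 2, 12, 0, 4] -> [0, 2, 12, 0, 4]
Stage 6 (SUM): sum[0..0]=0, sum[0..1]=2, sum[0..2]=14, sum[0..3]=14, sum[0..4]=18 -> [0, 2, 14, 14, 18]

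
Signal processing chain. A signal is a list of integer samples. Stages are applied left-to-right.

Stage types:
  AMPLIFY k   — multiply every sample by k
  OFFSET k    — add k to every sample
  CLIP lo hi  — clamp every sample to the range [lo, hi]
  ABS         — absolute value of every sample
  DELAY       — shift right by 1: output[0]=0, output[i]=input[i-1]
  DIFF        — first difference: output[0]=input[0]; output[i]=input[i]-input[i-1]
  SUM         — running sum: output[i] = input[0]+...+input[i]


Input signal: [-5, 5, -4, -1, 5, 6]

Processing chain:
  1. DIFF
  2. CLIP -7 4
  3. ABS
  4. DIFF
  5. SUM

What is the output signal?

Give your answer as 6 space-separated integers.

Input: [-5, 5, -4, -1, 5, 6]
Stage 1 (DIFF): s[0]=-5, 5--5=10, -4-5=-9, -1--4=3, 5--1=6, 6-5=1 -> [-5, 10, -9, 3, 6, 1]
Stage 2 (CLIP -7 4): clip(-5,-7,4)=-5, clip(10,-7,4)=4, clip(-9,-7,4)=-7, clip(3,-7,4)=3, clip(6,-7,4)=4, clip(1,-7,4)=1 -> [-5, 4, -7, 3, 4, 1]
Stage 3 (ABS): |-5|=5, |4|=4, |-7|=7, |3|=3, |4|=4, |1|=1 -> [5, 4, 7, 3, 4, 1]
Stage 4 (DIFF): s[0]=5, 4-5=-1, 7-4=3, 3-7=-4, 4-3=1, 1-4=-3 -> [5, -1, 3, -4, 1, -3]
Stage 5 (SUM): sum[0..0]=5, sum[0..1]=4, sum[0..2]=7, sum[0..3]=3, sum[0..4]=4, sum[0..5]=1 -> [5, 4, 7, 3, 4, 1]

Answer: 5 4 7 3 4 1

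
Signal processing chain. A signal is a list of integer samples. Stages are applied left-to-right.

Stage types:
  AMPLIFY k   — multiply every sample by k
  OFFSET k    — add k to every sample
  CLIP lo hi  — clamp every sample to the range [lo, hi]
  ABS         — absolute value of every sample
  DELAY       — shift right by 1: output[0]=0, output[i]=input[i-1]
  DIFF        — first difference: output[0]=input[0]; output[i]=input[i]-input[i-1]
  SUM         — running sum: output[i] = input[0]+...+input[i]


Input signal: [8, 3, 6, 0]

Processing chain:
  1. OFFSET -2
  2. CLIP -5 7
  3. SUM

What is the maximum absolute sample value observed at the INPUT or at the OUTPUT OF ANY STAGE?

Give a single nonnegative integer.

Input: [8, 3, 6, 0] (max |s|=8)
Stage 1 (OFFSET -2): 8+-2=6, 3+-2=1, 6+-2=4, 0+-2=-2 -> [6, 1, 4, -2] (max |s|=6)
Stage 2 (CLIP -5 7): clip(6,-5,7)=6, clip(1,-5,7)=1, clip(4,-5,7)=4, clip(-2,-5,7)=-2 -> [6, 1, 4, -2] (max |s|=6)
Stage 3 (SUM): sum[0..0]=6, sum[0..1]=7, sum[0..2]=11, sum[0..3]=9 -> [6, 7, 11, 9] (max |s|=11)
Overall max amplitude: 11

Answer: 11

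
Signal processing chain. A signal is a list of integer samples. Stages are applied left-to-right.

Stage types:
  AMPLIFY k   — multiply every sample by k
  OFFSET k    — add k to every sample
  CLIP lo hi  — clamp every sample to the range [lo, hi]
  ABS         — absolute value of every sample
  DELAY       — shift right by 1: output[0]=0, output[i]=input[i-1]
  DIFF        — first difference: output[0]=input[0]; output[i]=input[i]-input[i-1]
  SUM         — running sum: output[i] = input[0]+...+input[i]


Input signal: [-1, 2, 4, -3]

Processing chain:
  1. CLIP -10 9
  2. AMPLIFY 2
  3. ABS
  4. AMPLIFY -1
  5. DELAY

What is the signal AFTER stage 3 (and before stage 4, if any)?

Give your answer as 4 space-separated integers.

Input: [-1, 2, 4, -3]
Stage 1 (CLIP -10 9): clip(-1,-10,9)=-1, clip(2,-10,9)=2, clip(4,-10,9)=4, clip(-3,-10,9)=-3 -> [-1, 2, 4, -3]
Stage 2 (AMPLIFY 2): -1*2=-2, 2*2=4, 4*2=8, -3*2=-6 -> [-2, 4, 8, -6]
Stage 3 (ABS): |-2|=2, |4|=4, |8|=8, |-6|=6 -> [2, 4, 8, 6]

Answer: 2 4 8 6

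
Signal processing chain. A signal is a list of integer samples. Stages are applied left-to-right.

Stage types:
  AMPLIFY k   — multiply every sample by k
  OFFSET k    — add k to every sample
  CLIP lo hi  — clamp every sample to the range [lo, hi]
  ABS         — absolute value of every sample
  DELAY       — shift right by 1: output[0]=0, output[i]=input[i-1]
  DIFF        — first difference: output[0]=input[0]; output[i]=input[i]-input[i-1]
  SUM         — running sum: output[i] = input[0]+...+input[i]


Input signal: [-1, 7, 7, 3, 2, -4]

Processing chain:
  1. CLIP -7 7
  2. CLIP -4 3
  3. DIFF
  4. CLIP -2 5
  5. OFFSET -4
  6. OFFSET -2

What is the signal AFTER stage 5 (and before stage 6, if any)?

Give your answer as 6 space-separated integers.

Input: [-1, 7, 7, 3, 2, -4]
Stage 1 (CLIP -7 7): clip(-1,-7,7)=-1, clip(7,-7,7)=7, clip(7,-7,7)=7, clip(3,-7,7)=3, clip(2,-7,7)=2, clip(-4,-7,7)=-4 -> [-1, 7, 7, 3, 2, -4]
Stage 2 (CLIP -4 3): clip(-1,-4,3)=-1, clip(7,-4,3)=3, clip(7,-4,3)=3, clip(3,-4,3)=3, clip(2,-4,3)=2, clip(-4,-4,3)=-4 -> [-1, 3, 3, 3, 2, -4]
Stage 3 (DIFF): s[0]=-1, 3--1=4, 3-3=0, 3-3=0, 2-3=-1, -4-2=-6 -> [-1, 4, 0, 0, -1, -6]
Stage 4 (CLIP -2 5): clip(-1,-2,5)=-1, clip(4,-2,5)=4, clip(0,-2,5)=0, clip(0,-2,5)=0, clip(-1,-2,5)=-1, clip(-6,-2,5)=-2 -> [-1, 4, 0, 0, -1, -2]
Stage 5 (OFFSET -4): -1+-4=-5, 4+-4=0, 0+-4=-4, 0+-4=-4, -1+-4=-5, -2+-4=-6 -> [-5, 0, -4, -4, -5, -6]

Answer: -5 0 -4 -4 -5 -6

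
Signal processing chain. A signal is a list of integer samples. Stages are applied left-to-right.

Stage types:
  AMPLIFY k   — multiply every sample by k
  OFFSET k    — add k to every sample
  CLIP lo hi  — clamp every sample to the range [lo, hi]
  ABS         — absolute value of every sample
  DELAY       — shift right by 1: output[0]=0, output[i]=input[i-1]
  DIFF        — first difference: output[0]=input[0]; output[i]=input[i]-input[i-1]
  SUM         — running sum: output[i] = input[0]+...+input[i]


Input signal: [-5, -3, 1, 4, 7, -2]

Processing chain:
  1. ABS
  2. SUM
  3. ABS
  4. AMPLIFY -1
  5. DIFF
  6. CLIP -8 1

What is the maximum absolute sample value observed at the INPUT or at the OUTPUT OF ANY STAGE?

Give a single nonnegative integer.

Input: [-5, -3, 1, 4, 7, -2] (max |s|=7)
Stage 1 (ABS): |-5|=5, |-3|=3, |1|=1, |4|=4, |7|=7, |-2|=2 -> [5, 3, 1, 4, 7, 2] (max |s|=7)
Stage 2 (SUM): sum[0..0]=5, sum[0..1]=8, sum[0..2]=9, sum[0..3]=13, sum[0..4]=20, sum[0..5]=22 -> [5, 8, 9, 13, 20, 22] (max |s|=22)
Stage 3 (ABS): |5|=5, |8|=8, |9|=9, |13|=13, |20|=20, |22|=22 -> [5, 8, 9, 13, 20, 22] (max |s|=22)
Stage 4 (AMPLIFY -1): 5*-1=-5, 8*-1=-8, 9*-1=-9, 13*-1=-13, 20*-1=-20, 22*-1=-22 -> [-5, -8, -9, -13, -20, -22] (max |s|=22)
Stage 5 (DIFF): s[0]=-5, -8--5=-3, -9--8=-1, -13--9=-4, -20--13=-7, -22--20=-2 -> [-5, -3, -1, -4, -7, -2] (max |s|=7)
Stage 6 (CLIP -8 1): clip(-5,-8,1)=-5, clip(-3,-8,1)=-3, clip(-1,-8,1)=-1, clip(-4,-8,1)=-4, clip(-7,-8,1)=-7, clip(-2,-8,1)=-2 -> [-5, -3, -1, -4, -7, -2] (max |s|=7)
Overall max amplitude: 22

Answer: 22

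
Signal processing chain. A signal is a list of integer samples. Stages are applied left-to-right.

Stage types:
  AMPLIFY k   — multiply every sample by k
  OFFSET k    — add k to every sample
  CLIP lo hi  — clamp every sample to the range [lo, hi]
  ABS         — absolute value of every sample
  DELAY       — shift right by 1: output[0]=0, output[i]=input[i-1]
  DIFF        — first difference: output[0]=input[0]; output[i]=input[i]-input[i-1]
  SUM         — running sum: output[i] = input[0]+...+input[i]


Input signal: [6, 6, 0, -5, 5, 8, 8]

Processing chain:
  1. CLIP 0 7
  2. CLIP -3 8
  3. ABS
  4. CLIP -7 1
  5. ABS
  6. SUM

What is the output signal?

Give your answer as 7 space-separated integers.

Input: [6, 6, 0, -5, 5, 8, 8]
Stage 1 (CLIP 0 7): clip(6,0,7)=6, clip(6,0,7)=6, clip(0,0,7)=0, clip(-5,0,7)=0, clip(5,0,7)=5, clip(8,0,7)=7, clip(8,0,7)=7 -> [6, 6, 0, 0, 5, 7, 7]
Stage 2 (CLIP -3 8): clip(6,-3,8)=6, clip(6,-3,8)=6, clip(0,-3,8)=0, clip(0,-3,8)=0, clip(5,-3,8)=5, clip(7,-3,8)=7, clip(7,-3,8)=7 -> [6, 6, 0, 0, 5, 7, 7]
Stage 3 (ABS): |6|=6, |6|=6, |0|=0, |0|=0, |5|=5, |7|=7, |7|=7 -> [6, 6, 0, 0, 5, 7, 7]
Stage 4 (CLIP -7 1): clip(6,-7,1)=1, clip(6,-7,1)=1, clip(0,-7,1)=0, clip(0,-7,1)=0, clip(5,-7,1)=1, clip(7,-7,1)=1, clip(7,-7,1)=1 -> [1, 1, 0, 0, 1, 1, 1]
Stage 5 (ABS): |1|=1, |1|=1, |0|=0, |0|=0, |1|=1, |1|=1, |1|=1 -> [1, 1, 0, 0, 1, 1, 1]
Stage 6 (SUM): sum[0..0]=1, sum[0..1]=2, sum[0..2]=2, sum[0..3]=2, sum[0..4]=3, sum[0..5]=4, sum[0..6]=5 -> [1, 2, 2, 2, 3, 4, 5]

Answer: 1 2 2 2 3 4 5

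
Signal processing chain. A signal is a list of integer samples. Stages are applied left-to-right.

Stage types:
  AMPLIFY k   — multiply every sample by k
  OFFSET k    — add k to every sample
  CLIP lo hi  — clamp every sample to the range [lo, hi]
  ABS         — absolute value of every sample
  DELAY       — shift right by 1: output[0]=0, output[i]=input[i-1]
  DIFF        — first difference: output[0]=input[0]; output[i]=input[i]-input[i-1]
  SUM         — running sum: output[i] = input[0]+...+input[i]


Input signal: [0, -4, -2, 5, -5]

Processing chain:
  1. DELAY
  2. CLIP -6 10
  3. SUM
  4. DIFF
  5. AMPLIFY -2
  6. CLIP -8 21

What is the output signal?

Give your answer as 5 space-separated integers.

Answer: 0 0 8 4 -8

Derivation:
Input: [0, -4, -2, 5, -5]
Stage 1 (DELAY): [0, 0, -4, -2, 5] = [0, 0, -4, -2, 5] -> [0, 0, -4, -2, 5]
Stage 2 (CLIP -6 10): clip(0,-6,10)=0, clip(0,-6,10)=0, clip(-4,-6,10)=-4, clip(-2,-6,10)=-2, clip(5,-6,10)=5 -> [0, 0, -4, -2, 5]
Stage 3 (SUM): sum[0..0]=0, sum[0..1]=0, sum[0..2]=-4, sum[0..3]=-6, sum[0..4]=-1 -> [0, 0, -4, -6, -1]
Stage 4 (DIFF): s[0]=0, 0-0=0, -4-0=-4, -6--4=-2, -1--6=5 -> [0, 0, -4, -2, 5]
Stage 5 (AMPLIFY -2): 0*-2=0, 0*-2=0, -4*-2=8, -2*-2=4, 5*-2=-10 -> [0, 0, 8, 4, -10]
Stage 6 (CLIP -8 21): clip(0,-8,21)=0, clip(0,-8,21)=0, clip(8,-8,21)=8, clip(4,-8,21)=4, clip(-10,-8,21)=-8 -> [0, 0, 8, 4, -8]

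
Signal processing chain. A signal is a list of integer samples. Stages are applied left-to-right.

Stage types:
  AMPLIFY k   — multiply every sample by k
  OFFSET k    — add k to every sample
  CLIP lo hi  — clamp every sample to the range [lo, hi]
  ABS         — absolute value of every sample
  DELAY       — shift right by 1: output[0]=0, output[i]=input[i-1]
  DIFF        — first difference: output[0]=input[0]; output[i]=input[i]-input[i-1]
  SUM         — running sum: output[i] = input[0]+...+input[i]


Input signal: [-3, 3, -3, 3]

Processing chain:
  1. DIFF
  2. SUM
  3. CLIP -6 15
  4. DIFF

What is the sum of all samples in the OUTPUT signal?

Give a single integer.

Answer: 3

Derivation:
Input: [-3, 3, -3, 3]
Stage 1 (DIFF): s[0]=-3, 3--3=6, -3-3=-6, 3--3=6 -> [-3, 6, -6, 6]
Stage 2 (SUM): sum[0..0]=-3, sum[0..1]=3, sum[0..2]=-3, sum[0..3]=3 -> [-3, 3, -3, 3]
Stage 3 (CLIP -6 15): clip(-3,-6,15)=-3, clip(3,-6,15)=3, clip(-3,-6,15)=-3, clip(3,-6,15)=3 -> [-3, 3, -3, 3]
Stage 4 (DIFF): s[0]=-3, 3--3=6, -3-3=-6, 3--3=6 -> [-3, 6, -6, 6]
Output sum: 3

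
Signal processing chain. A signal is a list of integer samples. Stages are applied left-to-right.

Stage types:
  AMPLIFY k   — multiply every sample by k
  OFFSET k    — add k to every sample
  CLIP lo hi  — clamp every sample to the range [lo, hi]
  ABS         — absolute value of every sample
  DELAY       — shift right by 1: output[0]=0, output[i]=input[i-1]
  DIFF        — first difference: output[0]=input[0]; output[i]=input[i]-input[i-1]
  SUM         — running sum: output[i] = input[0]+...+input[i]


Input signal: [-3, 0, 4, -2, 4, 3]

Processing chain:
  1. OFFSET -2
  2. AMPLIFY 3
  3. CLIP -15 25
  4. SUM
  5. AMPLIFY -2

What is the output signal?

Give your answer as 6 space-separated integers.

Input: [-3, 0, 4, -2, 4, 3]
Stage 1 (OFFSET -2): -3+-2=-5, 0+-2=-2, 4+-2=2, -2+-2=-4, 4+-2=2, 3+-2=1 -> [-5, -2, 2, -4, 2, 1]
Stage 2 (AMPLIFY 3): -5*3=-15, -2*3=-6, 2*3=6, -4*3=-12, 2*3=6, 1*3=3 -> [-15, -6, 6, -12, 6, 3]
Stage 3 (CLIP -15 25): clip(-15,-15,25)=-15, clip(-6,-15,25)=-6, clip(6,-15,25)=6, clip(-12,-15,25)=-12, clip(6,-15,25)=6, clip(3,-15,25)=3 -> [-15, -6, 6, -12, 6, 3]
Stage 4 (SUM): sum[0..0]=-15, sum[0..1]=-21, sum[0..2]=-15, sum[0..3]=-27, sum[0..4]=-21, sum[0..5]=-18 -> [-15, -21, -15, -27, -21, -18]
Stage 5 (AMPLIFY -2): -15*-2=30, -21*-2=42, -15*-2=30, -27*-2=54, -21*-2=42, -18*-2=36 -> [30, 42, 30, 54, 42, 36]

Answer: 30 42 30 54 42 36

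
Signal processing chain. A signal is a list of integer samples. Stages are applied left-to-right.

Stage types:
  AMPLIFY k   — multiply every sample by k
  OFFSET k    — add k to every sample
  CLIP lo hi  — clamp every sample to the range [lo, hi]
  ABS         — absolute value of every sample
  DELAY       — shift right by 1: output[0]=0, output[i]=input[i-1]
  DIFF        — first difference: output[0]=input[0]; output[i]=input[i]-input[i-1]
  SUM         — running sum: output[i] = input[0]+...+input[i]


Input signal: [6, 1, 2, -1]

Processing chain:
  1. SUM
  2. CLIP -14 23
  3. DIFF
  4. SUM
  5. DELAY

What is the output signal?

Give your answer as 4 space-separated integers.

Input: [6, 1, 2, -1]
Stage 1 (SUM): sum[0..0]=6, sum[0..1]=7, sum[0..2]=9, sum[0..3]=8 -> [6, 7, 9, 8]
Stage 2 (CLIP -14 23): clip(6,-14,23)=6, clip(7,-14,23)=7, clip(9,-14,23)=9, clip(8,-14,23)=8 -> [6, 7, 9, 8]
Stage 3 (DIFF): s[0]=6, 7-6=1, 9-7=2, 8-9=-1 -> [6, 1, 2, -1]
Stage 4 (SUM): sum[0..0]=6, sum[0..1]=7, sum[0..2]=9, sum[0..3]=8 -> [6, 7, 9, 8]
Stage 5 (DELAY): [0, 6, 7, 9] = [0, 6, 7, 9] -> [0, 6, 7, 9]

Answer: 0 6 7 9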